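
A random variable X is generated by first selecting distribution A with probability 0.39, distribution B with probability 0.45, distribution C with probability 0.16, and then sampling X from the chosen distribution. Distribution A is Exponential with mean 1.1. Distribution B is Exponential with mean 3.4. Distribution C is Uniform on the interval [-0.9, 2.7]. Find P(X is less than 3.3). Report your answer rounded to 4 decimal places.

0.8101

Conditional on each component, P(X < 3.3): A: 0.950213; B: 0.62114; C: 1.
By total probability, P(X < 3.3) = 0.39·0.950213 + 0.45·0.62114 + 0.16·1 = 0.810096.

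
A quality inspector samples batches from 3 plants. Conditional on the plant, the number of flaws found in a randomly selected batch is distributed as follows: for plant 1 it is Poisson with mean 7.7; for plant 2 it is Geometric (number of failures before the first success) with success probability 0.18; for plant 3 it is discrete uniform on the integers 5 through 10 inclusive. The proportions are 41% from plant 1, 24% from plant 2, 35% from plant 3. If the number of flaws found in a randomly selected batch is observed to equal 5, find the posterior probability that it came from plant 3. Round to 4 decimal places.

Likelihoods P(X=5 | ·): 1: 0.102142; 2: 0.0667332; 3: 0.166667.
Posterior ∝ prior × likelihood. Numerator for 3: 0.35·0.166667 = 0.0583333.
Normalizing constant: 0.41·0.102142 + 0.24·0.0667332 + 0.35·0.166667 = 0.116228.
P(3 | observation) = 0.0583333 / 0.116228 = 0.501889.

0.5019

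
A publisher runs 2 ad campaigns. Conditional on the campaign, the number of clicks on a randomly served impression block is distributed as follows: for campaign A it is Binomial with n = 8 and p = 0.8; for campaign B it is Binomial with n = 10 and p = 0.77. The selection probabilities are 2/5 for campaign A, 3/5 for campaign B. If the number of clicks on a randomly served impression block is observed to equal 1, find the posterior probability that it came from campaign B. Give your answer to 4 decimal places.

Likelihoods P(X=1 | ·): A: 8.192e-05; B: 1.38689e-05.
Posterior ∝ prior × likelihood. Numerator for B: 0.6·1.38689e-05 = 8.32133e-06.
Normalizing constant: 0.4·8.192e-05 + 0.6·1.38689e-05 = 4.10893e-05.
P(B | observation) = 8.32133e-06 / 4.10893e-05 = 0.202518.

0.2025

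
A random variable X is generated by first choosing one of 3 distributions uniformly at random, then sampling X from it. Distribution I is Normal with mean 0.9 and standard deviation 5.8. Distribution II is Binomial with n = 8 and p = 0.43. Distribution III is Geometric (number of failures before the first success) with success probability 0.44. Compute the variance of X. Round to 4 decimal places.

Per component, I: μ=0.9, E[X²]=34.45; II: μ=3.44, E[X²]=13.7944; III: μ=1.27273, E[X²]=4.5124.
E[X] = 0.333333·0.9 + 0.333333·3.44 + 0.333333·1.27273 = 1.87091.
E[X²] = 0.333333·34.45 + 0.333333·13.7944 + 0.333333·4.5124 = 17.5856.
Var(X) = E[X²] − (E[X])² = 17.5856 − 3.5003 = 14.0853.

14.0853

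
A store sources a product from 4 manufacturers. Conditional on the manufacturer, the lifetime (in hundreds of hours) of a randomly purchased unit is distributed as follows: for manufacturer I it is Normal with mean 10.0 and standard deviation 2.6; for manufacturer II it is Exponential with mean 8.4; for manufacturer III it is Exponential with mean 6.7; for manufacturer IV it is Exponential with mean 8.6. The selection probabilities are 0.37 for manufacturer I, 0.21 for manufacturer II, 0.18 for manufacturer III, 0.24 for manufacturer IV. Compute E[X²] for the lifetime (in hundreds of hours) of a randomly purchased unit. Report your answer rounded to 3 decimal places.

120.798

For each component E[X²] = Var + (mean)², giving I: 106.76; II: 141.12; III: 89.78; IV: 147.92.
Overall E[X²] = 0.37·106.76 + 0.21·141.12 + 0.18·89.78 + 0.24·147.92 = 120.798.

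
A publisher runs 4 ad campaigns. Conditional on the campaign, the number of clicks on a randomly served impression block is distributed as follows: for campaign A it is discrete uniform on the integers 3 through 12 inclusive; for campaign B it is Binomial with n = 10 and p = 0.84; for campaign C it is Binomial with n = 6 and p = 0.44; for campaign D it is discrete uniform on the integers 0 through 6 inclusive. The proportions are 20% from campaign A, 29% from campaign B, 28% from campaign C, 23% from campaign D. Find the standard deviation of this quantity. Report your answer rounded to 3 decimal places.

3.213

Per component, A: μ=7.5, E[X²]=64.5; B: μ=8.4, E[X²]=71.904; C: μ=2.64, E[X²]=8.448; D: μ=3, E[X²]=13.
E[X] = 0.2·7.5 + 0.29·8.4 + 0.28·2.64 + 0.23·3 = 5.3652.
E[X²] = 0.2·64.5 + 0.29·71.904 + 0.28·8.448 + 0.23·13 = 39.1076.
Var(X) = E[X²] − (E[X])² = 39.1076 − 28.7854 = 10.3222.
SD(X) = √10.3222 = 3.21282.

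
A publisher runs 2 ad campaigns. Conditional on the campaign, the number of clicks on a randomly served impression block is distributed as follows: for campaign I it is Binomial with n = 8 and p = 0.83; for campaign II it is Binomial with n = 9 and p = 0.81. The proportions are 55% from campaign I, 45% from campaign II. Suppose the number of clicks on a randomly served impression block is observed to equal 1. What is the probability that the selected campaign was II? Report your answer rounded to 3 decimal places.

Likelihoods P(X=1 | ·): I: 2.72465e-05; II: 1.2381e-05.
Posterior ∝ prior × likelihood. Numerator for II: 0.45·1.2381e-05 = 5.57146e-06.
Normalizing constant: 0.55·2.72465e-05 + 0.45·1.2381e-05 = 2.0557e-05.
P(II | observation) = 5.57146e-06 / 2.0557e-05 = 0.271025.

0.271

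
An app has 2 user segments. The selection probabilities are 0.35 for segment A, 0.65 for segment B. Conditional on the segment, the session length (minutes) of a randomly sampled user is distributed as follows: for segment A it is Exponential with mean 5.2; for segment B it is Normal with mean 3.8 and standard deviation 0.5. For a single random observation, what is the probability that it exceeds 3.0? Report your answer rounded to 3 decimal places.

Conditional on each segment, P(X > 3.0): A: 0.561624; B: 0.945201.
By total probability, P(X > 3.0) = 0.35·0.561624 + 0.65·0.945201 = 0.810949.

0.811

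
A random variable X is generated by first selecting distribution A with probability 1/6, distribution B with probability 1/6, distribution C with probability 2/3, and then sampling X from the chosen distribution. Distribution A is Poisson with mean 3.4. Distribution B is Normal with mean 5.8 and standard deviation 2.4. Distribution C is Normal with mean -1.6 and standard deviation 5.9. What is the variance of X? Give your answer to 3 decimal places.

33.756

Per component, A: μ=3.4, E[X²]=14.96; B: μ=5.8, E[X²]=39.4; C: μ=-1.6, E[X²]=37.37.
E[X] = 0.166667·3.4 + 0.166667·5.8 + 0.666667·-1.6 = 0.466667.
E[X²] = 0.166667·14.96 + 0.166667·39.4 + 0.666667·37.37 = 33.9733.
Var(X) = E[X²] − (E[X])² = 33.9733 − 0.217778 = 33.7556.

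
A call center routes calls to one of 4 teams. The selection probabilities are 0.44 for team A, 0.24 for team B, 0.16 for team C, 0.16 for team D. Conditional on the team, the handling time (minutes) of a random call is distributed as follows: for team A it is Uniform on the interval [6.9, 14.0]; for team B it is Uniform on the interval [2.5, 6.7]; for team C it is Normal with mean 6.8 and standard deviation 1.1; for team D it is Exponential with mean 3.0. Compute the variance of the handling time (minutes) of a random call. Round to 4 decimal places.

Per component, A: μ=10.45, E[X²]=113.403; B: μ=4.6, E[X²]=22.63; C: μ=6.8, E[X²]=47.45; D: μ=3, E[X²]=18.
E[X] = 0.44·10.45 + 0.24·4.6 + 0.16·6.8 + 0.16·3 = 7.27.
E[X²] = 0.44·113.403 + 0.24·22.63 + 0.16·47.45 + 0.16·18 = 65.8007.
Var(X) = E[X²] − (E[X])² = 65.8007 − 52.8529 = 12.9478.

12.9478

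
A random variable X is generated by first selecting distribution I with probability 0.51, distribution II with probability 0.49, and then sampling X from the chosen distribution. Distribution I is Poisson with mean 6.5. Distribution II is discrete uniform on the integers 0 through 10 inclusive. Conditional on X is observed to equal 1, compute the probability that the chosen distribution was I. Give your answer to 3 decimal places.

0.101

Likelihoods P(X=1 | ·): I: 0.00977235; II: 0.0909091.
Posterior ∝ prior × likelihood. Numerator for I: 0.51·0.00977235 = 0.0049839.
Normalizing constant: 0.51·0.00977235 + 0.49·0.0909091 = 0.0495294.
P(I | observation) = 0.0049839 / 0.0495294 = 0.100625.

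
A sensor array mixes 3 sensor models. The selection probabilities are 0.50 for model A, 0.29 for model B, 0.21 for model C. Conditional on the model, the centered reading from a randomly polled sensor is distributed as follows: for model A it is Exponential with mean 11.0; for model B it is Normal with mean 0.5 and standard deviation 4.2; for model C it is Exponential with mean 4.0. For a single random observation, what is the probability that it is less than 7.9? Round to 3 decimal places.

0.716

Conditional on each model, P(X < 7.9): A: 0.512362; B: 0.960957; C: 0.861239.
By total probability, P(X < 7.9) = 0.5·0.512362 + 0.29·0.960957 + 0.21·0.861239 = 0.715719.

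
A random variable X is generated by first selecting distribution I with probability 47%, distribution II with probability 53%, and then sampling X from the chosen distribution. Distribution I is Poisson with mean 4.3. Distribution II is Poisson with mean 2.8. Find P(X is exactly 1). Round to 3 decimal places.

Conditional on each component, P(X = 1): I: 0.0583448; II: 0.170268.
By total probability, P(X = 1) = 0.47·0.0583448 + 0.53·0.170268 = 0.117664.

0.118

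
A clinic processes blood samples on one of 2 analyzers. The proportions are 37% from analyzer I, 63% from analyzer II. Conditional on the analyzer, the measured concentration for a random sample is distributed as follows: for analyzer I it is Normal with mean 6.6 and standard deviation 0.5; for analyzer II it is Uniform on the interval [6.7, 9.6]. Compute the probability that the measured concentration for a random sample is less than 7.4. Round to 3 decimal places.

Conditional on each analyzer, P(X < 7.4): I: 0.945201; II: 0.241379.
By total probability, P(X < 7.4) = 0.37·0.945201 + 0.63·0.241379 = 0.501793.

0.502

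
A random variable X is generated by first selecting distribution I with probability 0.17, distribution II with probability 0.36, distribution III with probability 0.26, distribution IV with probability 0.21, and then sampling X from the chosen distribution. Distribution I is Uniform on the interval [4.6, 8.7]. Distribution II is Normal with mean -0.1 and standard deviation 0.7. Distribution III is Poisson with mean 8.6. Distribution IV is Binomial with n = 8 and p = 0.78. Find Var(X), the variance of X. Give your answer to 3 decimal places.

Per component, I: μ=6.65, E[X²]=45.6233; II: μ=-0.1, E[X²]=0.5; III: μ=8.6, E[X²]=82.56; IV: μ=6.24, E[X²]=40.3104.
E[X] = 0.17·6.65 + 0.36·-0.1 + 0.26·8.6 + 0.21·6.24 = 4.6409.
E[X²] = 0.17·45.6233 + 0.36·0.5 + 0.26·82.56 + 0.21·40.3104 = 37.8668.
Var(X) = E[X²] − (E[X])² = 37.8668 − 21.538 = 16.3288.

16.329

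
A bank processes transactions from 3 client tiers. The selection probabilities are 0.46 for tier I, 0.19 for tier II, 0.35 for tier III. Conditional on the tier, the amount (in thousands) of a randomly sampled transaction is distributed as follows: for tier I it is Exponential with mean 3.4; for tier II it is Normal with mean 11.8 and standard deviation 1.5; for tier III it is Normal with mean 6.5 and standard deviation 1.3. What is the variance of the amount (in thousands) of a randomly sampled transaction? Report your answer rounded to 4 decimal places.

15.9187

Per component, I: μ=3.4, E[X²]=23.12; II: μ=11.8, E[X²]=141.49; III: μ=6.5, E[X²]=43.94.
E[X] = 0.46·3.4 + 0.19·11.8 + 0.35·6.5 = 6.081.
E[X²] = 0.46·23.12 + 0.19·141.49 + 0.35·43.94 = 52.8973.
Var(X) = E[X²] − (E[X])² = 52.8973 − 36.9786 = 15.9187.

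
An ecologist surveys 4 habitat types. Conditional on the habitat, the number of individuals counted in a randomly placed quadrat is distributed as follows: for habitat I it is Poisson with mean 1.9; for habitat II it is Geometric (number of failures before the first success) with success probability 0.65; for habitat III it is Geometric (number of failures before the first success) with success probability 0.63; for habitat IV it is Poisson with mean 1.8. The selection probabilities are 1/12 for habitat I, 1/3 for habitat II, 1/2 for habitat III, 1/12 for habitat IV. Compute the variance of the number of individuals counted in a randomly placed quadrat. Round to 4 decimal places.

1.2798

Per component, I: μ=1.9, E[X²]=5.51; II: μ=0.538462, E[X²]=1.11834; III: μ=0.587302, E[X²]=1.27715; IV: μ=1.8, E[X²]=5.04.
E[X] = 0.0833333·1.9 + 0.333333·0.538462 + 0.5·0.587302 + 0.0833333·1.8 = 0.781471.
E[X²] = 0.0833333·5.51 + 0.333333·1.11834 + 0.5·1.27715 + 0.0833333·5.04 = 1.89052.
Var(X) = E[X²] − (E[X])² = 1.89052 − 0.610697 = 1.27982.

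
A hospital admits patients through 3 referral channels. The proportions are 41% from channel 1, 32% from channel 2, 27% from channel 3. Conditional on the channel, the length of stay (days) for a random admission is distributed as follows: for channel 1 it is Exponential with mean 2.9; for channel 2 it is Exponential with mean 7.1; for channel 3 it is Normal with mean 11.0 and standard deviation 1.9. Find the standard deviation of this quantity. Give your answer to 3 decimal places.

5.608

Per component, 1: μ=2.9, E[X²]=16.82; 2: μ=7.1, E[X²]=100.82; 3: μ=11, E[X²]=124.61.
E[X] = 0.41·2.9 + 0.32·7.1 + 0.27·11 = 6.431.
E[X²] = 0.41·16.82 + 0.32·100.82 + 0.27·124.61 = 72.8033.
Var(X) = E[X²] − (E[X])² = 72.8033 − 41.3578 = 31.4455.
SD(X) = √31.4455 = 5.60763.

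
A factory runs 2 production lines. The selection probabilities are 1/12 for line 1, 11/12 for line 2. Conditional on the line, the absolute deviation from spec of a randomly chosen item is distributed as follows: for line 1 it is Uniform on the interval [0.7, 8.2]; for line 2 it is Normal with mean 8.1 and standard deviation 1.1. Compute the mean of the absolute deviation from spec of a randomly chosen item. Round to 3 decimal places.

7.796

Component means — 1: 4.45; 2: 8.1.
E[X] = 0.0833333·4.45 + 0.916667·8.1 = 7.79583.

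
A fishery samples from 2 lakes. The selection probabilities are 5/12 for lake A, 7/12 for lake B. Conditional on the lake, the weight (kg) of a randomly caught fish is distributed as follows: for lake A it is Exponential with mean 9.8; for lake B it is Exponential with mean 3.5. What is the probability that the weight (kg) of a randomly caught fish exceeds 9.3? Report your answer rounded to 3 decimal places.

Conditional on each lake, P(X > 9.3): A: 0.387136; B: 0.0701484.
By total probability, P(X > 9.3) = 0.416667·0.387136 + 0.583333·0.0701484 = 0.202226.

0.202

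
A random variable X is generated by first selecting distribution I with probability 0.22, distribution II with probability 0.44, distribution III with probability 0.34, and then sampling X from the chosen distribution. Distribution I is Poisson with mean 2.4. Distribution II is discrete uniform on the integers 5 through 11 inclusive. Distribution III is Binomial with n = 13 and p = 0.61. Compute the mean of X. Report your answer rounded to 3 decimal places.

Component means — I: 2.4; II: 8; III: 7.93.
E[X] = 0.22·2.4 + 0.44·8 + 0.34·7.93 = 6.7442.

6.744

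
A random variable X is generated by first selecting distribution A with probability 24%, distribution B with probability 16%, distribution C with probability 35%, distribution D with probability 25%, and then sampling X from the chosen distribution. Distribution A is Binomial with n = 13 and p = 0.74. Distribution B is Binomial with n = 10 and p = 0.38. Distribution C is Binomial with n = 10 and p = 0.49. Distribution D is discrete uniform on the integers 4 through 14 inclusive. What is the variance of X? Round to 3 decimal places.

10.167

Per component, A: μ=9.62, E[X²]=95.0456; B: μ=3.8, E[X²]=16.796; C: μ=4.9, E[X²]=26.509; D: μ=9, E[X²]=91.
E[X] = 0.24·9.62 + 0.16·3.8 + 0.35·4.9 + 0.25·9 = 6.8818.
E[X²] = 0.24·95.0456 + 0.16·16.796 + 0.35·26.509 + 0.25·91 = 57.5265.
Var(X) = E[X²] − (E[X])² = 57.5265 − 47.3592 = 10.1673.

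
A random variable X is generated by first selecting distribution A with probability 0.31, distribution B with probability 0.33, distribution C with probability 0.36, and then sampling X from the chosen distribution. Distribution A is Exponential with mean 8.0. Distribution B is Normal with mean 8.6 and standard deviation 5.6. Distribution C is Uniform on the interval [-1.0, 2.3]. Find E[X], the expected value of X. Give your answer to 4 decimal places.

Component means — A: 8; B: 8.6; C: 0.65.
E[X] = 0.31·8 + 0.33·8.6 + 0.36·0.65 = 5.552.

5.5520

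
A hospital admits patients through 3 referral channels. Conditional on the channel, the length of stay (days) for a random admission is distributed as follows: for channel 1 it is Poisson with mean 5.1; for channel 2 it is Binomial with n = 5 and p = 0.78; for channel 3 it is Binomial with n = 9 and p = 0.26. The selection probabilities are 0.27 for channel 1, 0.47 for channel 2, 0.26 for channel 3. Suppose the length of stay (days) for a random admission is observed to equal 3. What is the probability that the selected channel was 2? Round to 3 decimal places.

0.521

Likelihoods P(X=3 | ·): 1: 0.13479; 2: 0.229683; 3: 0.242432.
Posterior ∝ prior × likelihood. Numerator for 2: 0.47·0.229683 = 0.107951.
Normalizing constant: 0.27·0.13479 + 0.47·0.229683 + 0.26·0.242432 = 0.207377.
P(2 | observation) = 0.107951 / 0.207377 = 0.520556.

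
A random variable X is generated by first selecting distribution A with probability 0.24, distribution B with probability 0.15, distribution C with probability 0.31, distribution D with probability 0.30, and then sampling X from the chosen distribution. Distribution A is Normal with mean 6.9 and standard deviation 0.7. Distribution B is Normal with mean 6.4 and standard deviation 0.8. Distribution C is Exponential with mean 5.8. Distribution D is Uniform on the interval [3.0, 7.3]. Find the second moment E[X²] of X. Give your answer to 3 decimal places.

47.060

For each component E[X²] = Var + (mean)², giving A: 48.1; B: 41.6; C: 67.28; D: 28.0633.
Overall E[X²] = 0.24·48.1 + 0.15·41.6 + 0.31·67.28 + 0.3·28.0633 = 47.0598.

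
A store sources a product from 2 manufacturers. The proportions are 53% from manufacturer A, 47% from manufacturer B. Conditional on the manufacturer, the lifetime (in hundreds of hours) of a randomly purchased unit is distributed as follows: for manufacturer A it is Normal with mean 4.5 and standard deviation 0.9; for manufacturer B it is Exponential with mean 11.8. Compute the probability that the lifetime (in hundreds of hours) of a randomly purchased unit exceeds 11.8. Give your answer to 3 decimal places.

Conditional on each manufacturer, P(X > 11.8): A: 2.22045e-16; B: 0.367879.
By total probability, P(X > 11.8) = 0.53·2.22045e-16 + 0.47·0.367879 = 0.172903.

0.173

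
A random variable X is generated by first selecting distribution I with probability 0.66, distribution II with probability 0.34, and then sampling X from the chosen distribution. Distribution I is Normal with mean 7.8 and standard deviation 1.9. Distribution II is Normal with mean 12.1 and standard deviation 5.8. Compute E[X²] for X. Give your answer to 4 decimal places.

For each component E[X²] = Var + (mean)², giving I: 64.45; II: 180.05.
Overall E[X²] = 0.66·64.45 + 0.34·180.05 = 103.754.

103.7540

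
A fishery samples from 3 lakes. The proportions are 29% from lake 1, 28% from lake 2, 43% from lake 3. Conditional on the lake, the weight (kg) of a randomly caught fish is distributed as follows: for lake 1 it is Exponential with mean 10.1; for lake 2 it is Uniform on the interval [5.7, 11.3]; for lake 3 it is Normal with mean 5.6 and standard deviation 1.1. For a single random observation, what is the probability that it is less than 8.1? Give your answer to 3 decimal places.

0.705

Conditional on each lake, P(X < 8.1): 1: 0.55156; 2: 0.428571; 3: 0.988479.
By total probability, P(X < 8.1) = 0.29·0.55156 + 0.28·0.428571 + 0.43·0.988479 = 0.704998.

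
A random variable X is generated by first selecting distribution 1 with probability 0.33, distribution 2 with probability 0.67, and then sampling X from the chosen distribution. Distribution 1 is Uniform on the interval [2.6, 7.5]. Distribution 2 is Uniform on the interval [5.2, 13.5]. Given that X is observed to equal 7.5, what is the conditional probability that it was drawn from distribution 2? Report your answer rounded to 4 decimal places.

0.5452

Likelihoods f(7.5 | ·): 1: 0.204082; 2: 0.120482.
Posterior ∝ prior × likelihood. Numerator for 2: 0.67·0.120482 = 0.0807229.
Normalizing constant: 0.33·0.204082 + 0.67·0.120482 = 0.14807.
P(2 | observation) = 0.0807229 / 0.14807 = 0.545168.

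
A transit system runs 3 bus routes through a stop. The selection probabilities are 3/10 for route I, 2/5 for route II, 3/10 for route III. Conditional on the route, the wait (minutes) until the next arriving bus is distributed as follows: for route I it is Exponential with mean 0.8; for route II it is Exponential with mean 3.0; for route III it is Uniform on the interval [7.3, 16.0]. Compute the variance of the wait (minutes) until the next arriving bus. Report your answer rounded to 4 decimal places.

Per component, I: μ=0.8, E[X²]=1.28; II: μ=3, E[X²]=18; III: μ=11.65, E[X²]=142.03.
E[X] = 0.3·0.8 + 0.4·3 + 0.3·11.65 = 4.935.
E[X²] = 0.3·1.28 + 0.4·18 + 0.3·142.03 = 50.193.
Var(X) = E[X²] − (E[X])² = 50.193 − 24.3542 = 25.8388.

25.8388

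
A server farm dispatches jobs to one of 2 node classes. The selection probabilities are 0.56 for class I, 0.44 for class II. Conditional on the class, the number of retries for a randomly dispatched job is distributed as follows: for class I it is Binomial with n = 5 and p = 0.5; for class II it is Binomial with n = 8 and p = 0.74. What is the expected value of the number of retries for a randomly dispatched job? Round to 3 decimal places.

Component means — I: 2.5; II: 5.92.
E[X] = 0.56·2.5 + 0.44·5.92 = 4.0048.

4.005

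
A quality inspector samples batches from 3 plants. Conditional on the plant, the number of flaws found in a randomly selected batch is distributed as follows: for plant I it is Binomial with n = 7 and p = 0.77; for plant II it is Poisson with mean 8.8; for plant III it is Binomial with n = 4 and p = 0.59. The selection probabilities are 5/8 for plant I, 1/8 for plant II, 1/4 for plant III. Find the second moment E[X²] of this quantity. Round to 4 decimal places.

For each component E[X²] = Var + (mean)², giving I: 30.2918; II: 86.24; III: 6.5372.
Overall E[X²] = 0.625·30.2918 + 0.125·86.24 + 0.25·6.5372 = 31.3467.

31.3467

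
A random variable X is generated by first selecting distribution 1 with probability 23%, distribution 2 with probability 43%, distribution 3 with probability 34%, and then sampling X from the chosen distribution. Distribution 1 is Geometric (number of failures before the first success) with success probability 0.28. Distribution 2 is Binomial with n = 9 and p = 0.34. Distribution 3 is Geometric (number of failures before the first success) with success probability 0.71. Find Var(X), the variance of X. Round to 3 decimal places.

4.594

Per component, 1: μ=2.57143, E[X²]=15.7959; 2: μ=3.06, E[X²]=11.3832; 3: μ=0.408451, E[X²]=0.742115.
E[X] = 0.23·2.57143 + 0.43·3.06 + 0.34·0.408451 = 2.0461.
E[X²] = 0.23·15.7959 + 0.43·11.3832 + 0.34·0.742115 = 8.78016.
Var(X) = E[X²] − (E[X])² = 8.78016 − 4.18653 = 4.59362.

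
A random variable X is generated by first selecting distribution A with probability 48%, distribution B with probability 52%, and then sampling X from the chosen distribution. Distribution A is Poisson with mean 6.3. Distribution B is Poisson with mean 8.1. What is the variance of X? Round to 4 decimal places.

Per component, A: μ=6.3, E[X²]=45.99; B: μ=8.1, E[X²]=73.71.
E[X] = 0.48·6.3 + 0.52·8.1 = 7.236.
E[X²] = 0.48·45.99 + 0.52·73.71 = 60.4044.
Var(X) = E[X²] − (E[X])² = 60.4044 − 52.3597 = 8.0447.

8.0447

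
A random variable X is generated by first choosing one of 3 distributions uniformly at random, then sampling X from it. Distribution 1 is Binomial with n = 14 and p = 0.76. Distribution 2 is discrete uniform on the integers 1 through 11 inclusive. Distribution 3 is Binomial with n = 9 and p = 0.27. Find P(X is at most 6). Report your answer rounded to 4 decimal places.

Conditional on each component, P(X ≤ 6): 1: 0.0079489; 2: 0.545455; 3: 0.9978.
By total probability, P(X ≤ 6) = 0.333333·0.0079489 + 0.333333·0.545455 + 0.333333·0.9978 = 0.517068.

0.5171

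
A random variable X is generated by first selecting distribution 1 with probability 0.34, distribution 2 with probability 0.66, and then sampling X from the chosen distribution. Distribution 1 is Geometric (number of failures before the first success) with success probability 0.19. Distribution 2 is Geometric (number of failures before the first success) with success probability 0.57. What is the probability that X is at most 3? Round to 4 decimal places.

0.8311

Conditional on each component, P(X ≤ 3): 1: 0.569533; 2: 0.965812.
By total probability, P(X ≤ 3) = 0.34·0.569533 + 0.66·0.965812 = 0.831077.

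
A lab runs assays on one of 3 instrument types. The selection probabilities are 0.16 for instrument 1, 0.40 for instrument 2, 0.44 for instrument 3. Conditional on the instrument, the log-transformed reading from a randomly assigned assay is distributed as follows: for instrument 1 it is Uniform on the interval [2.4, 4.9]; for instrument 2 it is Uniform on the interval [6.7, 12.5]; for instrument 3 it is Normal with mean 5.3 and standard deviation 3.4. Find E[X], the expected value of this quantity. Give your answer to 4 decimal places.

6.7560

Component means — 1: 3.65; 2: 9.6; 3: 5.3.
E[X] = 0.16·3.65 + 0.4·9.6 + 0.44·5.3 = 6.756.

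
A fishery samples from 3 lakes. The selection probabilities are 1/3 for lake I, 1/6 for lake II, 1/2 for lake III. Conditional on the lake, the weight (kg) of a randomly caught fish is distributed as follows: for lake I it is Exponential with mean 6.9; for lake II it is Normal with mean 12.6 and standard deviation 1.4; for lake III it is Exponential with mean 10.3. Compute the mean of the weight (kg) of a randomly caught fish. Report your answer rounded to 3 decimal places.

9.550

Component means — I: 6.9; II: 12.6; III: 10.3.
E[X] = 0.333333·6.9 + 0.166667·12.6 + 0.5·10.3 = 9.55.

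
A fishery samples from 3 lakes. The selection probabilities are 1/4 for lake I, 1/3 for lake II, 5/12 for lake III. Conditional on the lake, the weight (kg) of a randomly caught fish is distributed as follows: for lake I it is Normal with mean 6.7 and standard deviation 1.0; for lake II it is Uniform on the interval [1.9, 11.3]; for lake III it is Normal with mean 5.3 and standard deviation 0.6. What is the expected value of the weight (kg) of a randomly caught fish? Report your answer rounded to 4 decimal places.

6.0833

Component means — I: 6.7; II: 6.6; III: 5.3.
E[X] = 0.25·6.7 + 0.333333·6.6 + 0.416667·5.3 = 6.08333.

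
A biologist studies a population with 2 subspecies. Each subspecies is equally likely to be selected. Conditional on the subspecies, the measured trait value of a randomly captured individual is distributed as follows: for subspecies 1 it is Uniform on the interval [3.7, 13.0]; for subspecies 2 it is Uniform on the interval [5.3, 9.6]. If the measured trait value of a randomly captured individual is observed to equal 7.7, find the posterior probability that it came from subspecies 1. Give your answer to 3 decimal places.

Likelihoods f(7.7 | ·): 1: 0.107527; 2: 0.232558.
Posterior ∝ prior × likelihood. Numerator for 1: 0.5·0.107527 = 0.0537634.
Normalizing constant: 0.5·0.107527 + 0.5·0.232558 = 0.170043.
P(1 | observation) = 0.0537634 / 0.170043 = 0.316176.

0.316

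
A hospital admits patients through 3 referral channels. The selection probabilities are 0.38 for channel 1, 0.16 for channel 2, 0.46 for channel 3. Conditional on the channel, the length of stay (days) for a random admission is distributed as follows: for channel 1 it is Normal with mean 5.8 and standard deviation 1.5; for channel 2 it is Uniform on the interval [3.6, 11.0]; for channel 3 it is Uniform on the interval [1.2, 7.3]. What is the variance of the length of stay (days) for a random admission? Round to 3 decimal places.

Per component, 1: μ=5.8, E[X²]=35.89; 2: μ=7.3, E[X²]=57.8533; 3: μ=4.25, E[X²]=21.1633.
E[X] = 0.38·5.8 + 0.16·7.3 + 0.46·4.25 = 5.327.
E[X²] = 0.38·35.89 + 0.16·57.8533 + 0.46·21.1633 = 32.6299.
Var(X) = E[X²] − (E[X])² = 32.6299 − 28.3769 = 4.25294.

4.253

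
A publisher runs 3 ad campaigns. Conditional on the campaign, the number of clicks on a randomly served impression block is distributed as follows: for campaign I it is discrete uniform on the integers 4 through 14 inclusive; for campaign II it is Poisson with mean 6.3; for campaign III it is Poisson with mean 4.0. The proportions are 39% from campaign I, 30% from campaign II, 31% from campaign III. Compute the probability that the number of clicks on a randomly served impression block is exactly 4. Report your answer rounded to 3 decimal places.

Conditional on each campaign, P(X = 4): I: 0.0909091; II: 0.12053; III: 0.195367.
By total probability, P(X = 4) = 0.39·0.0909091 + 0.3·0.12053 + 0.31·0.195367 = 0.132177.

0.132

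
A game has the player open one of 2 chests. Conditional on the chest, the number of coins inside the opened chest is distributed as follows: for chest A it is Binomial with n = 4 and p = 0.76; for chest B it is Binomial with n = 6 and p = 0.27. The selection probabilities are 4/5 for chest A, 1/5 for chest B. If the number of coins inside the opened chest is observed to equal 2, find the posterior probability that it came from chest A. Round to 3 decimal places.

0.720

Likelihoods P(X=2 | ·): A: 0.199619; B: 0.310535.
Posterior ∝ prior × likelihood. Numerator for A: 0.8·0.199619 = 0.159695.
Normalizing constant: 0.8·0.199619 + 0.2·0.310535 = 0.221802.
P(A | observation) = 0.159695 / 0.221802 = 0.719989.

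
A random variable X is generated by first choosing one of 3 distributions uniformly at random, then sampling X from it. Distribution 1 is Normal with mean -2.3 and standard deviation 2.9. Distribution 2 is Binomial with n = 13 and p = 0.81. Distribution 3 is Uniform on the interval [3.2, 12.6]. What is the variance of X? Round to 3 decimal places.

Per component, 1: μ=-2.3, E[X²]=13.7; 2: μ=10.53, E[X²]=112.882; 3: μ=7.9, E[X²]=69.7733.
E[X] = 0.333333·-2.3 + 0.333333·10.53 + 0.333333·7.9 = 5.37667.
E[X²] = 0.333333·13.7 + 0.333333·112.882 + 0.333333·69.7733 = 65.4516.
Var(X) = E[X²] − (E[X])² = 65.4516 − 28.9085 = 36.5431.

36.543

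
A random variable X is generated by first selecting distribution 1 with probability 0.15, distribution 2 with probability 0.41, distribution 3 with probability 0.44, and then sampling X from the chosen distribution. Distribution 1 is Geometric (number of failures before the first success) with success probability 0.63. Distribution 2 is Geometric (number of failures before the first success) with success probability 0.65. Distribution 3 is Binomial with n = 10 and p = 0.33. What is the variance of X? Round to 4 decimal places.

Per component, 1: μ=0.587302, E[X²]=1.27715; 2: μ=0.538462, E[X²]=1.11834; 3: μ=3.3, E[X²]=13.101.
E[X] = 0.15·0.587302 + 0.41·0.538462 + 0.44·3.3 = 1.76086.
E[X²] = 0.15·1.27715 + 0.41·1.11834 + 0.44·13.101 = 6.41453.
Var(X) = E[X²] − (E[X])² = 6.41453 − 3.10064 = 3.31389.

3.3139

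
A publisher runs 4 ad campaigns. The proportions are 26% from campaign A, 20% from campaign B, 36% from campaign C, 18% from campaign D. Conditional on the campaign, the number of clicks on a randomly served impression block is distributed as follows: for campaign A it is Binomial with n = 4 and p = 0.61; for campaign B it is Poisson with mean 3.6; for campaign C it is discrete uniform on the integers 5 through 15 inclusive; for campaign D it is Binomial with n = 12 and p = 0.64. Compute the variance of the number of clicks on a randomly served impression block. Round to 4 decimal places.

Per component, A: μ=2.44, E[X²]=6.9052; B: μ=3.6, E[X²]=16.56; C: μ=10, E[X²]=110; D: μ=7.68, E[X²]=61.7472.
E[X] = 0.26·2.44 + 0.2·3.6 + 0.36·10 + 0.18·7.68 = 6.3368.
E[X²] = 0.26·6.9052 + 0.2·16.56 + 0.36·110 + 0.18·61.7472 = 55.8218.
Var(X) = E[X²] − (E[X])² = 55.8218 − 40.155 = 15.6668.

15.6668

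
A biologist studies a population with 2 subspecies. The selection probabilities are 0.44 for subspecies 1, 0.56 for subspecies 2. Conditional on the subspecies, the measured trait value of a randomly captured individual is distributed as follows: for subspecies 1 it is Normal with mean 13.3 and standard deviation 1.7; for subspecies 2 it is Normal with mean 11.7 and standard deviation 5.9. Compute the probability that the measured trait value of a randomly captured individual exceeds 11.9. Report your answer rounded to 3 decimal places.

Conditional on each subspecies, P(X > 11.9): 1: 0.794897; 2: 0.486479.
By total probability, P(X > 11.9) = 0.44·0.794897 + 0.56·0.486479 = 0.622183.

0.622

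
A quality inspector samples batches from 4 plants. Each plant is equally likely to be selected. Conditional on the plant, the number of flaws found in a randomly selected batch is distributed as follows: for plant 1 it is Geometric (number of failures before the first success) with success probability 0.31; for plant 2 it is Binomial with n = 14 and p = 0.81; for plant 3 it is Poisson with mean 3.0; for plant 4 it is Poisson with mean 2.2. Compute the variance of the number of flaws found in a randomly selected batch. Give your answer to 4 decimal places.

Per component, 1: μ=2.22581, E[X²]=12.1342; 2: μ=11.34, E[X²]=130.75; 3: μ=3, E[X²]=12; 4: μ=2.2, E[X²]=7.04.
E[X] = 0.25·2.22581 + 0.25·11.34 + 0.25·3 + 0.25·2.2 = 4.69145.
E[X²] = 0.25·12.1342 + 0.25·130.75 + 0.25·12 + 0.25·7.04 = 40.4811.
Var(X) = E[X²] − (E[X])² = 40.4811 − 22.0097 = 18.4714.

18.4714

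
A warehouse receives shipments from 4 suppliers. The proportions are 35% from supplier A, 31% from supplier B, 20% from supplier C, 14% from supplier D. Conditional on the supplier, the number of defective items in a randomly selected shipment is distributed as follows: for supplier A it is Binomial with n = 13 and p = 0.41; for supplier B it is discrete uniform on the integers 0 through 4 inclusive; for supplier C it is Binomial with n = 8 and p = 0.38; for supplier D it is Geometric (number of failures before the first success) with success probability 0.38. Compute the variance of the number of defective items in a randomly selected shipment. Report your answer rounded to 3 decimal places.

5.068

Per component, A: μ=5.33, E[X²]=31.5536; B: μ=2, E[X²]=6; C: μ=3.04, E[X²]=11.1264; D: μ=1.63158, E[X²]=6.95568.
E[X] = 0.35·5.33 + 0.31·2 + 0.2·3.04 + 0.14·1.63158 = 3.32192.
E[X²] = 0.35·31.5536 + 0.31·6 + 0.2·11.1264 + 0.14·6.95568 = 16.1028.
Var(X) = E[X²] − (E[X])² = 16.1028 − 11.0352 = 5.06768.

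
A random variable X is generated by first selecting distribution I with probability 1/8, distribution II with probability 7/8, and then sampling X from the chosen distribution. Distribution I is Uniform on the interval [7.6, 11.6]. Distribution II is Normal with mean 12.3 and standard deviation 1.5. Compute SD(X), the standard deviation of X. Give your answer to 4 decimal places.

Per component, I: μ=9.6, E[X²]=93.4933; II: μ=12.3, E[X²]=153.54.
E[X] = 0.125·9.6 + 0.875·12.3 = 11.9625.
E[X²] = 0.125·93.4933 + 0.875·153.54 = 146.034.
Var(X) = E[X²] − (E[X])² = 146.034 − 143.101 = 2.93276.
SD(X) = √2.93276 = 1.71253.

1.7125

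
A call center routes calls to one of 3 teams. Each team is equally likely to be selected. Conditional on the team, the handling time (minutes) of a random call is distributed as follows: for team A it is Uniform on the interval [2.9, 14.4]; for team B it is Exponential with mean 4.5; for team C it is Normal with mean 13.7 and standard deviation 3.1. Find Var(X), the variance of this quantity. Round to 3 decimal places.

27.779

Per component, A: μ=8.65, E[X²]=85.8433; B: μ=4.5, E[X²]=40.5; C: μ=13.7, E[X²]=197.3.
E[X] = 0.333333·8.65 + 0.333333·4.5 + 0.333333·13.7 = 8.95.
E[X²] = 0.333333·85.8433 + 0.333333·40.5 + 0.333333·197.3 = 107.881.
Var(X) = E[X²] − (E[X])² = 107.881 − 80.1025 = 27.7786.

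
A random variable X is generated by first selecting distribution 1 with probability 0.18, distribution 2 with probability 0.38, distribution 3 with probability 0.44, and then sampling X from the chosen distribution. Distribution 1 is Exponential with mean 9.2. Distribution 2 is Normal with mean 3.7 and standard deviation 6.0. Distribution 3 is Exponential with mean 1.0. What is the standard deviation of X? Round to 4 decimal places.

6.1619

Per component, 1: μ=9.2, E[X²]=169.28; 2: μ=3.7, E[X²]=49.69; 3: μ=1, E[X²]=2.
E[X] = 0.18·9.2 + 0.38·3.7 + 0.44·1 = 3.502.
E[X²] = 0.18·169.28 + 0.38·49.69 + 0.44·2 = 50.2326.
Var(X) = E[X²] − (E[X])² = 50.2326 − 12.264 = 37.9686.
SD(X) = √37.9686 = 6.16187.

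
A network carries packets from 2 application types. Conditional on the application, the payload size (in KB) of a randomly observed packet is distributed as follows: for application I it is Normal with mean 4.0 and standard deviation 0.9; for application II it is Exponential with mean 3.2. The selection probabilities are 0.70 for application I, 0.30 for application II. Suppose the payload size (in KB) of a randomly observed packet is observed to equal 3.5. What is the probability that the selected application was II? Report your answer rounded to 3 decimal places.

Likelihoods f(3.5 | ·): I: 0.37988; II: 0.104674.
Posterior ∝ prior × likelihood. Numerator for II: 0.3·0.104674 = 0.0314023.
Normalizing constant: 0.7·0.37988 + 0.3·0.104674 = 0.297319.
P(II | observation) = 0.0314023 / 0.297319 = 0.105618.

0.106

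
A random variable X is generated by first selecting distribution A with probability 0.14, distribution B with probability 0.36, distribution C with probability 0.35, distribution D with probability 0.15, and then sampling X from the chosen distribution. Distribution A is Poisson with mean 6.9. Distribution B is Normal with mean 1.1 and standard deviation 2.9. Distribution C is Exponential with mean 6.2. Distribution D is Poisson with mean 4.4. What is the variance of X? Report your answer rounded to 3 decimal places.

23.994

Per component, A: μ=6.9, E[X²]=54.51; B: μ=1.1, E[X²]=9.62; C: μ=6.2, E[X²]=76.88; D: μ=4.4, E[X²]=23.76.
E[X] = 0.14·6.9 + 0.36·1.1 + 0.35·6.2 + 0.15·4.4 = 4.192.
E[X²] = 0.14·54.51 + 0.36·9.62 + 0.35·76.88 + 0.15·23.76 = 41.5666.
Var(X) = E[X²] − (E[X])² = 41.5666 − 17.5729 = 23.9937.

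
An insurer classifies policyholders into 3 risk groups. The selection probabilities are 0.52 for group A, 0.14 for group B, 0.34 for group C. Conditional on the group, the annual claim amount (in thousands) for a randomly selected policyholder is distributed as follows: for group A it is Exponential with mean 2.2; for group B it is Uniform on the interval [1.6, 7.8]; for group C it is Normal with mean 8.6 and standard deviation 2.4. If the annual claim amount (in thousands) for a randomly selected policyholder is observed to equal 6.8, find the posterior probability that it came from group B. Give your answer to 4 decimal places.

Likelihoods f(6.8 | ·): A: 0.0206639; B: 0.16129; C: 0.125474.
Posterior ∝ prior × likelihood. Numerator for B: 0.14·0.16129 = 0.0225806.
Normalizing constant: 0.52·0.0206639 + 0.14·0.16129 + 0.34·0.125474 = 0.075987.
P(B | observation) = 0.0225806 / 0.075987 = 0.297165.

0.2972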